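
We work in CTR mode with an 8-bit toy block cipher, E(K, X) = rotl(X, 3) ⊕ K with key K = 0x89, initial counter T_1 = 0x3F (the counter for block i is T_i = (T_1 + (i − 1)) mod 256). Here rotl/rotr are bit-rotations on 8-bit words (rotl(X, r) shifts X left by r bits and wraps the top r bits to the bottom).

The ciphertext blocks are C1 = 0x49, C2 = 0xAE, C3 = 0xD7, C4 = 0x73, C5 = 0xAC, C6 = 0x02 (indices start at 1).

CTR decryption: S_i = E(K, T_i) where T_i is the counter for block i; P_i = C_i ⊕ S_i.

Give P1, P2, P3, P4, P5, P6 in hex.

P1: T = 0x3F, S = E(K, T) = 0x70; 0x49 ⊕ 0x70 = 0x39.
P2: T = 0x40, S = E(K, T) = 0x8B; 0xAE ⊕ 0x8B = 0x25.
P3: T = 0x41, S = E(K, T) = 0x83; 0xD7 ⊕ 0x83 = 0x54.
P4: T = 0x42, S = E(K, T) = 0x9B; 0x73 ⊕ 0x9B = 0xE8.
P5: T = 0x43, S = E(K, T) = 0x93; 0xAC ⊕ 0x93 = 0x3F.
P6: T = 0x44, S = E(K, T) = 0xAB; 0x02 ⊕ 0xAB = 0xA9.

P1 = 0x39, P2 = 0x25, P3 = 0x54, P4 = 0xE8, P5 = 0x3F, P6 = 0xA9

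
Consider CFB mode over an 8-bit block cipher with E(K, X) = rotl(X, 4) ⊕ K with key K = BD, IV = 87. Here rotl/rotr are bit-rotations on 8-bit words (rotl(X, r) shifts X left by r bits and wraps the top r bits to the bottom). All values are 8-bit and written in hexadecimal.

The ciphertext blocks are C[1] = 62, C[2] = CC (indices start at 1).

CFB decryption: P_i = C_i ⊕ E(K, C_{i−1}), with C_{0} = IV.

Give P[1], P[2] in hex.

P[1]: E(K, 87) = C5; 62 ⊕ C5 = A7.
P[2]: E(K, 62) = 9B; CC ⊕ 9B = 57.

P[1] = A7, P[2] = 57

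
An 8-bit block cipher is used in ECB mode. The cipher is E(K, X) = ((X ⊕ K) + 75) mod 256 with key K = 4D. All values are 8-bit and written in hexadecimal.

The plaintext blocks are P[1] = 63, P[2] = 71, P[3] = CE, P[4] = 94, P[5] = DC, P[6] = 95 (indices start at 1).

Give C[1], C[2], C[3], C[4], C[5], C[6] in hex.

ECB encryption: C_i = E(K, P_i).
C[1]: E(K, 63) = A3.
C[2]: E(K, 71) = B1.
C[3]: E(K, CE) = F8.
C[4]: E(K, 94) = 4E.
C[5]: E(K, DC) = 06.
C[6]: E(K, 95) = 4D.

C[1] = A3, C[2] = B1, C[3] = F8, C[4] = 4E, C[5] = 06, C[6] = 4D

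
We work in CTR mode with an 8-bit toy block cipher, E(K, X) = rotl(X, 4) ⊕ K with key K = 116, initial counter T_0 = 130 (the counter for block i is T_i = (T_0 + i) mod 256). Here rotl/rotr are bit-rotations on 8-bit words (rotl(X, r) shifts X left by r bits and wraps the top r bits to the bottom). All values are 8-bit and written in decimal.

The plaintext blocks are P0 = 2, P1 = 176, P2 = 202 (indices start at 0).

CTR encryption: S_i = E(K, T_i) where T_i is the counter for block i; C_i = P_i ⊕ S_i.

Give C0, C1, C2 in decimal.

C0: T = 130, S = E(K, T) = 92; 2 ⊕ 92 = 94.
C1: T = 131, S = E(K, T) = 76; 176 ⊕ 76 = 252.
C2: T = 132, S = E(K, T) = 60; 202 ⊕ 60 = 246.

C0 = 94, C1 = 252, C2 = 246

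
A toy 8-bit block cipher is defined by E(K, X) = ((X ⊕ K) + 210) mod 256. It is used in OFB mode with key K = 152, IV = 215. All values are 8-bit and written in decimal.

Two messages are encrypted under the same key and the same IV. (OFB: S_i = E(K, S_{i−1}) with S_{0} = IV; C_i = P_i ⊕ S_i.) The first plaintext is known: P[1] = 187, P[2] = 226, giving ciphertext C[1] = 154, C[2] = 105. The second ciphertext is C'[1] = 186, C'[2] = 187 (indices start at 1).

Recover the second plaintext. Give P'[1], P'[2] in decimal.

In OFB with a reused IV, both messages share the same keystream S_i, so C_i ⊕ C'_i = P_i ⊕ P'_i and thus P'_i = P_i ⊕ C_i ⊕ C'_i.
P'[1]: 187 ⊕ 154 ⊕ 186 = 155.
P'[2]: 226 ⊕ 105 ⊕ 187 = 48.

P'[1] = 155, P'[2] = 48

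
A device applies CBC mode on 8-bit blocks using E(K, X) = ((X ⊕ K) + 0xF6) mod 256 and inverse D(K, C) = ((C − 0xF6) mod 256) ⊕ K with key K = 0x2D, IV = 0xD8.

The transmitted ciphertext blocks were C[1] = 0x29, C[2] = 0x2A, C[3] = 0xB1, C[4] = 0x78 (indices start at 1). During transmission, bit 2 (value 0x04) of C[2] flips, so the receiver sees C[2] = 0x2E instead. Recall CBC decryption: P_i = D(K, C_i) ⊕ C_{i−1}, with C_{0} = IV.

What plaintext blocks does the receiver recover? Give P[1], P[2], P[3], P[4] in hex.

P[1] = 0xC6, P[2] = 0x3C, P[3] = 0xB8, P[4] = 0x1E

Only C[2] changed, to 0x2E. In CBC, a change in C_i garbles P_i and flips the same bit in P_{i+1}. Decrypting the received ciphertext:
P[1]: D(K, 0x29) = 0x1E; 0x1E ⊕ 0xD8 = 0xC6.
P[2]: D(K, 0x2E) = 0x15; 0x15 ⊕ 0x29 = 0x3C.
P[3]: D(K, 0xB1) = 0x96; 0x96 ⊕ 0x2E = 0xB8.
P[4]: D(K, 0x78) = 0xAF; 0xAF ⊕ 0xB1 = 0x1E.
Blocks that differ from the original plaintext: P[2], P[3].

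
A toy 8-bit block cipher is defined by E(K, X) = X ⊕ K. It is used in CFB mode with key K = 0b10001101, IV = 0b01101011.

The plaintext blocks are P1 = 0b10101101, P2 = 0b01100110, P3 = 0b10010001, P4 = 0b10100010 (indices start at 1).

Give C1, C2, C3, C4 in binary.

C1 = 0b01001011, C2 = 0b10100000, C3 = 0b10111100, C4 = 0b10010011

CFB encryption: C_i = P_i ⊕ E(K, C_{i−1}), with C_{0} = IV.
C1: E(K, 0b01101011) = 0b11100110; 0b10101101 ⊕ 0b11100110 = 0b01001011.
C2: E(K, 0b01001011) = 0b11000110; 0b01100110 ⊕ 0b11000110 = 0b10100000.
C3: E(K, 0b10100000) = 0b00101101; 0b10010001 ⊕ 0b00101101 = 0b10111100.
C4: E(K, 0b10111100) = 0b00110001; 0b10100010 ⊕ 0b00110001 = 0b10010011.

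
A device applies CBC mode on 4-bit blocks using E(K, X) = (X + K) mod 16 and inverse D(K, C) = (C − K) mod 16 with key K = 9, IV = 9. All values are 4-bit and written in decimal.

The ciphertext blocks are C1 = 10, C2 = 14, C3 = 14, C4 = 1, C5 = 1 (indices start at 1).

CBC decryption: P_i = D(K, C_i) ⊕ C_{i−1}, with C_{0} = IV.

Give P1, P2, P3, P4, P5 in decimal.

P1 = 8, P2 = 15, P3 = 11, P4 = 6, P5 = 9

P1: D(K, 10) = 1; 1 ⊕ 9 = 8.
P2: D(K, 14) = 5; 5 ⊕ 10 = 15.
P3: D(K, 14) = 5; 5 ⊕ 14 = 11.
P4: D(K, 1) = 8; 8 ⊕ 14 = 6.
P5: D(K, 1) = 8; 8 ⊕ 1 = 9.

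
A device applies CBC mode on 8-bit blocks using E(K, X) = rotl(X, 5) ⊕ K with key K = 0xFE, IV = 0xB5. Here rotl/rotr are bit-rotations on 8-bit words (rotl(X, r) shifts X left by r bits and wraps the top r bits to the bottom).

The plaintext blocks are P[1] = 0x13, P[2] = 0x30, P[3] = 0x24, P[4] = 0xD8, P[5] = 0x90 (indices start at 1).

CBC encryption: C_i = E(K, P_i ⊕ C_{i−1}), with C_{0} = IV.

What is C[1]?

C[1]: P[1] ⊕ 0xB5 = 0xA6; E(K, 0xA6) = 0x2A.

C[1] = 0x2A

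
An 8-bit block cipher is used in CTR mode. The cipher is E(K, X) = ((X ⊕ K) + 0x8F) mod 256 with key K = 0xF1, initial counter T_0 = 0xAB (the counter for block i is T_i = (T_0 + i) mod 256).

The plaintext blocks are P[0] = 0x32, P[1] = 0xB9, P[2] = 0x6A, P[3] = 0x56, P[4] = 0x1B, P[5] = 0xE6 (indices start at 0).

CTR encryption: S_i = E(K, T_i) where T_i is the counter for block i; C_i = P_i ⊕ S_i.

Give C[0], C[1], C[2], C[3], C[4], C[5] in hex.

C[0] = 0xDB, C[1] = 0x55, C[2] = 0x81, C[3] = 0xB8, C[4] = 0xF6, C[5] = 0x36

C[0]: T = 0xAB, S = E(K, T) = 0xE9; 0x32 ⊕ 0xE9 = 0xDB.
C[1]: T = 0xAC, S = E(K, T) = 0xEC; 0xB9 ⊕ 0xEC = 0x55.
C[2]: T = 0xAD, S = E(K, T) = 0xEB; 0x6A ⊕ 0xEB = 0x81.
C[3]: T = 0xAE, S = E(K, T) = 0xEE; 0x56 ⊕ 0xEE = 0xB8.
C[4]: T = 0xAF, S = E(K, T) = 0xED; 0x1B ⊕ 0xED = 0xF6.
C[5]: T = 0xB0, S = E(K, T) = 0xD0; 0xE6 ⊕ 0xD0 = 0x36.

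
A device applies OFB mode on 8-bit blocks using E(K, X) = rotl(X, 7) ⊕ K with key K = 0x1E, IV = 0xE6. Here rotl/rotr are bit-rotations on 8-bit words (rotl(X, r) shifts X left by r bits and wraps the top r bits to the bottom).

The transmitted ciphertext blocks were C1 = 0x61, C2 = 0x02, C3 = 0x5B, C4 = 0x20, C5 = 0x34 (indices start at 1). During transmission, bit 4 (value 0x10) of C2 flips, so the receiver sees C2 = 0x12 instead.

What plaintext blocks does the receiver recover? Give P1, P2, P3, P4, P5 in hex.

P1 = 0x0C, P2 = 0xBA, P3 = 0x11, P4 = 0x1B, P5 = 0xB7

OFB decryption: S_i = E(K, S_{i−1}) with S_{0} = IV; P_i = C_i ⊕ S_i.
Only C2 changed, to 0x12. In OFB, a change in C_i flips the same bit in P_i only; the keystream is unaffected. Decrypting the received ciphertext:
P1: S = E(K, 0xE6) = 0x6D; 0x61 ⊕ 0x6D = 0x0C.
P2: S = E(K, 0x6D) = 0xA8; 0x12 ⊕ 0xA8 = 0xBA.
P3: S = E(K, 0xA8) = 0x4A; 0x5B ⊕ 0x4A = 0x11.
P4: S = E(K, 0x4A) = 0x3B; 0x20 ⊕ 0x3B = 0x1B.
P5: S = E(K, 0x3B) = 0x83; 0x34 ⊕ 0x83 = 0xB7.
Blocks that differ from the original plaintext: P2.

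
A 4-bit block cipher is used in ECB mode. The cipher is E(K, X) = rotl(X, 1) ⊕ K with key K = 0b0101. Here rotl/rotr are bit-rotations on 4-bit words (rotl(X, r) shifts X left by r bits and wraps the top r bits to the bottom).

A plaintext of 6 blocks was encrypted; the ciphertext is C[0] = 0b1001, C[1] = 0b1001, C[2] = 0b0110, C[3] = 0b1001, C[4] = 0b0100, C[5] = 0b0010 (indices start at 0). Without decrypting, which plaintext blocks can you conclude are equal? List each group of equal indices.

P[0] = P[1] = P[3]

ECB encrypts each block independently with the same key, so equal ciphertext blocks imply equal plaintext blocks.
C[0] = C[1] = C[3] = 0b1001, so P[0] = P[1] = P[3].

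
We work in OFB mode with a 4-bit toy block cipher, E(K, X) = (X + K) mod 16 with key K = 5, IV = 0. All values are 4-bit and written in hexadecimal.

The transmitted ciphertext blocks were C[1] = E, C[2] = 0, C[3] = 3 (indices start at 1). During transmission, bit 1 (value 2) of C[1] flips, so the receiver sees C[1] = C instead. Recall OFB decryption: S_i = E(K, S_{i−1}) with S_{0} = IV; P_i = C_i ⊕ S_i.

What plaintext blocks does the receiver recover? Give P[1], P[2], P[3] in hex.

P[1] = 9, P[2] = A, P[3] = C

Only C[1] changed, to C. In OFB, a change in C_i flips the same bit in P_i only; the keystream is unaffected. Decrypting the received ciphertext:
P[1]: S = E(K, 0) = 5; C ⊕ 5 = 9.
P[2]: S = E(K, 5) = A; 0 ⊕ A = A.
P[3]: S = E(K, A) = F; 3 ⊕ F = C.
Blocks that differ from the original plaintext: P[1].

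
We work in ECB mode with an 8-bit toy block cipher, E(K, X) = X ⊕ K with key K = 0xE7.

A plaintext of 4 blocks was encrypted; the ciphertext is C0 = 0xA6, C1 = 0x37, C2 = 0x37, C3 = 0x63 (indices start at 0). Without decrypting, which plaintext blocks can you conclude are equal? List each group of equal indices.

P1 = P2

ECB encrypts each block independently with the same key, so equal ciphertext blocks imply equal plaintext blocks.
C1 = C2 = 0x37, so P1 = P2.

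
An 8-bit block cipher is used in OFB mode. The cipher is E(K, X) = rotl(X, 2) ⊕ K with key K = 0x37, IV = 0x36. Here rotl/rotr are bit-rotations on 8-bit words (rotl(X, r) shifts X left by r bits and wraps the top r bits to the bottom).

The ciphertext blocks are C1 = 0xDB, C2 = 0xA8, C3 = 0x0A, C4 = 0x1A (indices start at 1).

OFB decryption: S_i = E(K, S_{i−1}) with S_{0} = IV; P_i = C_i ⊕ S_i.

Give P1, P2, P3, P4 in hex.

P1 = 0x34, P2 = 0x20, P3 = 0x1F, P4 = 0x79

P1: S = E(K, 0x36) = 0xEF; 0xDB ⊕ 0xEF = 0x34.
P2: S = E(K, 0xEF) = 0x88; 0xA8 ⊕ 0x88 = 0x20.
P3: S = E(K, 0x88) = 0x15; 0x0A ⊕ 0x15 = 0x1F.
P4: S = E(K, 0x15) = 0x63; 0x1A ⊕ 0x63 = 0x79.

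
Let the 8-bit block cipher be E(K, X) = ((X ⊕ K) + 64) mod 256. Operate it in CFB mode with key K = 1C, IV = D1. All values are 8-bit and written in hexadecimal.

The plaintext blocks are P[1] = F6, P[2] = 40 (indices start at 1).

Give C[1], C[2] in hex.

C[1] = C7, C[2] = 7F

CFB encryption: C_i = P_i ⊕ E(K, C_{i−1}), with C_{0} = IV.
C[1]: E(K, D1) = 31; F6 ⊕ 31 = C7.
C[2]: E(K, C7) = 3F; 40 ⊕ 3F = 7F.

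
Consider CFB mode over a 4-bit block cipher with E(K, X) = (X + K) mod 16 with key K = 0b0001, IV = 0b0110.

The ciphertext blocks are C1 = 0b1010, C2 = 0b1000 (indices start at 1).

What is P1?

CFB decryption: P_i = C_i ⊕ E(K, C_{i−1}), with C_{0} = IV.
P1: E(K, 0b0110) = 0b0111; 0b1010 ⊕ 0b0111 = 0b1101.

P1 = 0b1101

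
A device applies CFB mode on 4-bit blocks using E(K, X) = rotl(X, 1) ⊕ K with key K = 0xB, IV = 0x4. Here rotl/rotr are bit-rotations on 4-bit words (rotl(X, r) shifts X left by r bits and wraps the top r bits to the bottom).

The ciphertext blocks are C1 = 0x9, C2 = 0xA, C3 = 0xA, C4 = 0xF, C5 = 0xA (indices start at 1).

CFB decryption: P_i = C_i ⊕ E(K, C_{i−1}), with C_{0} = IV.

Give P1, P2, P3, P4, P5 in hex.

P1: E(K, 0x4) = 0x3; 0x9 ⊕ 0x3 = 0xA.
P2: E(K, 0x9) = 0x8; 0xA ⊕ 0x8 = 0x2.
P3: E(K, 0xA) = 0xE; 0xA ⊕ 0xE = 0x4.
P4: E(K, 0xA) = 0xE; 0xF ⊕ 0xE = 0x1.
P5: E(K, 0xF) = 0x4; 0xA ⊕ 0x4 = 0xE.

P1 = 0xA, P2 = 0x2, P3 = 0x4, P4 = 0x1, P5 = 0xE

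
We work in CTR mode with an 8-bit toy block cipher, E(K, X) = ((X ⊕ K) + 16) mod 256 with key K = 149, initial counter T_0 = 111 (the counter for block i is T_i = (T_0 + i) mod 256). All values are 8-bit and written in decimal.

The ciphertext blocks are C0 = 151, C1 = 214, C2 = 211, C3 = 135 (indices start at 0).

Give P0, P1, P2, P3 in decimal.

P0 = 157, P1 = 35, P2 = 39, P3 = 112

CTR decryption: S_i = E(K, T_i) where T_i is the counter for block i; P_i = C_i ⊕ S_i.
P0: T = 111, S = E(K, T) = 10; 151 ⊕ 10 = 157.
P1: T = 112, S = E(K, T) = 245; 214 ⊕ 245 = 35.
P2: T = 113, S = E(K, T) = 244; 211 ⊕ 244 = 39.
P3: T = 114, S = E(K, T) = 247; 135 ⊕ 247 = 112.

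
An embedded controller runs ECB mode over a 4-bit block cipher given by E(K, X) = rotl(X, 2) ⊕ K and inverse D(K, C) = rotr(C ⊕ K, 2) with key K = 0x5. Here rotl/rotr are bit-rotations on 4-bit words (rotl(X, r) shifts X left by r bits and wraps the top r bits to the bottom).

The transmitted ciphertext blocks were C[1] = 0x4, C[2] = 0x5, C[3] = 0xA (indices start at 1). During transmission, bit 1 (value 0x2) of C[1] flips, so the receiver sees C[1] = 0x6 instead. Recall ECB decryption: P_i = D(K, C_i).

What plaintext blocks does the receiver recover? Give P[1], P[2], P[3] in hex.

P[1] = 0xC, P[2] = 0x0, P[3] = 0xF

Only C[1] changed, to 0x6. In ECB, a change in C_i affects only P_i. Decrypting the received ciphertext:
P[1]: D(K, 0x6) = 0xC.
P[2]: D(K, 0x5) = 0x0.
P[3]: D(K, 0xA) = 0xF.
Blocks that differ from the original plaintext: P[1].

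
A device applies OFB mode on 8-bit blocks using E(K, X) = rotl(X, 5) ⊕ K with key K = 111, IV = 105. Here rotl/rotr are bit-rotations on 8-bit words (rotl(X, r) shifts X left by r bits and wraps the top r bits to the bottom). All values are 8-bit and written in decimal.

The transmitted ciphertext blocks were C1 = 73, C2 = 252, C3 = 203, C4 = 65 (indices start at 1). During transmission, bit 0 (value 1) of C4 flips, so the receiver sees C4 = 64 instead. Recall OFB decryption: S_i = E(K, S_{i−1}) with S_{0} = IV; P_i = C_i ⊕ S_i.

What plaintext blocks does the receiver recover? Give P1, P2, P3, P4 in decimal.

Only C4 changed, to 64. In OFB, a change in C_i flips the same bit in P_i only; the keystream is unaffected. Decrypting the received ciphertext:
P1: S = E(K, 105) = 66; 73 ⊕ 66 = 11.
P2: S = E(K, 66) = 39; 252 ⊕ 39 = 219.
P3: S = E(K, 39) = 139; 203 ⊕ 139 = 64.
P4: S = E(K, 139) = 30; 64 ⊕ 30 = 94.
Blocks that differ from the original plaintext: P4.

P1 = 11, P2 = 219, P3 = 64, P4 = 94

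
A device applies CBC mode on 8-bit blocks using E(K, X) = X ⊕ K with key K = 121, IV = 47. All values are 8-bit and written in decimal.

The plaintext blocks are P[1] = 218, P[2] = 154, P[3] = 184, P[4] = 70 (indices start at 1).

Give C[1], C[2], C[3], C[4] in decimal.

CBC encryption: C_i = E(K, P_i ⊕ C_{i−1}), with C_{0} = IV.
C[1]: P[1] ⊕ 47 = 245; E(K, 245) = 140.
C[2]: P[2] ⊕ 140 = 22; E(K, 22) = 111.
C[3]: P[3] ⊕ 111 = 215; E(K, 215) = 174.
C[4]: P[4] ⊕ 174 = 232; E(K, 232) = 145.

C[1] = 140, C[2] = 111, C[3] = 174, C[4] = 145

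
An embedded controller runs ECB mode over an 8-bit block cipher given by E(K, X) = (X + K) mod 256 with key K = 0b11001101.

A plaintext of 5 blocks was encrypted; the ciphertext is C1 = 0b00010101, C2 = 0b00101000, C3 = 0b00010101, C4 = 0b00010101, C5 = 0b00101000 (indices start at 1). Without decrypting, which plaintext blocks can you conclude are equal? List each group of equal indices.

P1 = P3 = P4; P2 = P5

ECB encrypts each block independently with the same key, so equal ciphertext blocks imply equal plaintext blocks.
C1 = C3 = C4 = 0b00010101, so P1 = P3 = P4.
C2 = C5 = 0b00101000, so P2 = P5.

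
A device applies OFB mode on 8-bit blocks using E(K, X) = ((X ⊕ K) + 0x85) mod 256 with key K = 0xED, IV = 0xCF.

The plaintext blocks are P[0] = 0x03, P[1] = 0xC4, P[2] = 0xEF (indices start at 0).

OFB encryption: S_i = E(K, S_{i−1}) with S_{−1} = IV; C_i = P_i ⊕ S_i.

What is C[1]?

C[1] = 0x0B

C[0]: S = E(K, 0xCF) = 0xA7; 0x03 ⊕ 0xA7 = 0xA4.
C[1]: S = E(K, 0xA7) = 0xCF; 0xC4 ⊕ 0xCF = 0x0B.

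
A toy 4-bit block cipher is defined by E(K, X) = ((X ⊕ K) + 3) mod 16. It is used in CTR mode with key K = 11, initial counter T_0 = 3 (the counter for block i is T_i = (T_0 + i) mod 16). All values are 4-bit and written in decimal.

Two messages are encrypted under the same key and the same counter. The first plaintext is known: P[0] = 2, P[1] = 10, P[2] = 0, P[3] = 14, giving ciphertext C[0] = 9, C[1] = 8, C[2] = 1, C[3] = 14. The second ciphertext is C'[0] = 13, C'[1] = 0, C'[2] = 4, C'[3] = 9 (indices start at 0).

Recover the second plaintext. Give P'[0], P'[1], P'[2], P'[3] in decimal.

In CTR with a reused counter, both messages share the same keystream S_i, so C_i ⊕ C'_i = P_i ⊕ P'_i and thus P'_i = P_i ⊕ C_i ⊕ C'_i.
P'[0]: 2 ⊕ 9 ⊕ 13 = 6.
P'[1]: 10 ⊕ 8 ⊕ 0 = 2.
P'[2]: 0 ⊕ 1 ⊕ 4 = 5.
P'[3]: 14 ⊕ 14 ⊕ 9 = 9.

P'[0] = 6, P'[1] = 2, P'[2] = 5, P'[3] = 9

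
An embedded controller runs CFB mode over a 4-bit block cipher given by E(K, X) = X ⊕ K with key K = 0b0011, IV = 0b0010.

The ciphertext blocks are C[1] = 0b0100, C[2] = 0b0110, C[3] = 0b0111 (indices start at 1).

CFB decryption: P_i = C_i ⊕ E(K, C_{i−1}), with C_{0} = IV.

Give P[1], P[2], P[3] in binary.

P[1] = 0b0101, P[2] = 0b0001, P[3] = 0b0010

P[1]: E(K, 0b0010) = 0b0001; 0b0100 ⊕ 0b0001 = 0b0101.
P[2]: E(K, 0b0100) = 0b0111; 0b0110 ⊕ 0b0111 = 0b0001.
P[3]: E(K, 0b0110) = 0b0101; 0b0111 ⊕ 0b0101 = 0b0010.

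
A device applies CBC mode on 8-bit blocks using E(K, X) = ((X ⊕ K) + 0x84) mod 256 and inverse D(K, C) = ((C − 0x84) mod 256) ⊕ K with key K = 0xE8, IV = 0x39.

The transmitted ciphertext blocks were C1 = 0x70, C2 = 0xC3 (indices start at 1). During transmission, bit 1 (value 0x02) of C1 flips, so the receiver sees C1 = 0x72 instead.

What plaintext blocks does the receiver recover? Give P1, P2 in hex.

P1 = 0x3F, P2 = 0xA5

CBC decryption: P_i = D(K, C_i) ⊕ C_{i−1}, with C_{0} = IV.
Only C1 changed, to 0x72. In CBC, a change in C_i garbles P_i and flips the same bit in P_{i+1}. Decrypting the received ciphertext:
P1: D(K, 0x72) = 0x06; 0x06 ⊕ 0x39 = 0x3F.
P2: D(K, 0xC3) = 0xD7; 0xD7 ⊕ 0x72 = 0xA5.
Blocks that differ from the original plaintext: P1, P2.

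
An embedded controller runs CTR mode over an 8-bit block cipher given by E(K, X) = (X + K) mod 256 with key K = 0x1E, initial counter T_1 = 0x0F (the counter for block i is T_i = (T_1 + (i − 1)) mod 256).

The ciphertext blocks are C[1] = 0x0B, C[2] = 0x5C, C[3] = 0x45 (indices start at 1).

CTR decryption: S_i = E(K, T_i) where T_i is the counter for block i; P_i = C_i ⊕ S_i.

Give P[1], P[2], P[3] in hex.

P[1] = 0x26, P[2] = 0x72, P[3] = 0x6A

P[1]: T = 0x0F, S = E(K, T) = 0x2D; 0x0B ⊕ 0x2D = 0x26.
P[2]: T = 0x10, S = E(K, T) = 0x2E; 0x5C ⊕ 0x2E = 0x72.
P[3]: T = 0x11, S = E(K, T) = 0x2F; 0x45 ⊕ 0x2F = 0x6A.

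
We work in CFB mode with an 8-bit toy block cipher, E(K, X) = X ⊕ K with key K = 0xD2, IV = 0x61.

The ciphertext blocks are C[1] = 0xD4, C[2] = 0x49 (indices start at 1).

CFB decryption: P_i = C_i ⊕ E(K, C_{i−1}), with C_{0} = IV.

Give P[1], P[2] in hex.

P[1]: E(K, 0x61) = 0xB3; 0xD4 ⊕ 0xB3 = 0x67.
P[2]: E(K, 0xD4) = 0x06; 0x49 ⊕ 0x06 = 0x4F.

P[1] = 0x67, P[2] = 0x4F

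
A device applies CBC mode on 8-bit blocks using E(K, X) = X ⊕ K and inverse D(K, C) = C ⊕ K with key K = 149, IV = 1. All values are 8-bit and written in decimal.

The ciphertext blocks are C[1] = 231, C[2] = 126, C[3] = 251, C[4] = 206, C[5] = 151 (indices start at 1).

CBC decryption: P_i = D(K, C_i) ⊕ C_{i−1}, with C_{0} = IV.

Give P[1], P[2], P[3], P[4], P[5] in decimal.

P[1] = 115, P[2] = 12, P[3] = 16, P[4] = 160, P[5] = 204

P[1]: D(K, 231) = 114; 114 ⊕ 1 = 115.
P[2]: D(K, 126) = 235; 235 ⊕ 231 = 12.
P[3]: D(K, 251) = 110; 110 ⊕ 126 = 16.
P[4]: D(K, 206) = 91; 91 ⊕ 251 = 160.
P[5]: D(K, 151) = 2; 2 ⊕ 206 = 204.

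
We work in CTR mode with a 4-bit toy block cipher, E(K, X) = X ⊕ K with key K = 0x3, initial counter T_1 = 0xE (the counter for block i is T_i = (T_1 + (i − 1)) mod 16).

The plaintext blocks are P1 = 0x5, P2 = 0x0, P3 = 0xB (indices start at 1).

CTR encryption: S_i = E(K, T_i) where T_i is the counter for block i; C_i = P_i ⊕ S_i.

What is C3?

C3 = 0x8

C1: T = 0xE, S = E(K, T) = 0xD; 0x5 ⊕ 0xD = 0x8.
C2: T = 0xF, S = E(K, T) = 0xC; 0x0 ⊕ 0xC = 0xC.
C3: T = 0x0, S = E(K, T) = 0x3; 0xB ⊕ 0x3 = 0x8.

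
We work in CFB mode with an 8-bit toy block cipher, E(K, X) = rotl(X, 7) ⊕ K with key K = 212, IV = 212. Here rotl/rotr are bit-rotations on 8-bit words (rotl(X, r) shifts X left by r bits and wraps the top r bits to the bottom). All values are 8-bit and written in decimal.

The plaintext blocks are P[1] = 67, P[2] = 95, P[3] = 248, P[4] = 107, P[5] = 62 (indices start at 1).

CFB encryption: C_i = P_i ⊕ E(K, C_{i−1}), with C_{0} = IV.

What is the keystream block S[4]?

C[1]: E(K, 212) = 190; 67 ⊕ 190 = 253.
C[2]: E(K, 253) = 42; 95 ⊕ 42 = 117.
C[3]: E(K, 117) = 110; 248 ⊕ 110 = 150.
C[4]: E(K, 150) = 159; 107 ⊕ 159 = 244.
So S[4] = 159.

159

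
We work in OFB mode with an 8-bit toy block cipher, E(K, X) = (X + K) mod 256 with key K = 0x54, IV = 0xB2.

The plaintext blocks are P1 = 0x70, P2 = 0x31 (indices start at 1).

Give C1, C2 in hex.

C1 = 0x76, C2 = 0x6B

OFB encryption: S_i = E(K, S_{i−1}) with S_{0} = IV; C_i = P_i ⊕ S_i.
C1: S = E(K, 0xB2) = 0x06; 0x70 ⊕ 0x06 = 0x76.
C2: S = E(K, 0x06) = 0x5A; 0x31 ⊕ 0x5A = 0x6B.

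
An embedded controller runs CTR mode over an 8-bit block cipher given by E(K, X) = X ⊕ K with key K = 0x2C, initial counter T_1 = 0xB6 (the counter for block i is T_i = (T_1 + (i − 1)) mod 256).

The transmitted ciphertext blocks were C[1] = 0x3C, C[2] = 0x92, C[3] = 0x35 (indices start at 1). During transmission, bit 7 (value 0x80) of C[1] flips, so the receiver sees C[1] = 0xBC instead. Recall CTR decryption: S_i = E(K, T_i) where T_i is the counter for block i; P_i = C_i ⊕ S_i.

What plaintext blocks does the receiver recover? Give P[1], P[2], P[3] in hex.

Only C[1] changed, to 0xBC. In CTR, a change in C_i flips the same bit in P_i only; the keystream is unaffected. Decrypting the received ciphertext:
P[1]: T = 0xB6, S = E(K, T) = 0x9A; 0xBC ⊕ 0x9A = 0x26.
P[2]: T = 0xB7, S = E(K, T) = 0x9B; 0x92 ⊕ 0x9B = 0x09.
P[3]: T = 0xB8, S = E(K, T) = 0x94; 0x35 ⊕ 0x94 = 0xA1.
Blocks that differ from the original plaintext: P[1].

P[1] = 0x26, P[2] = 0x09, P[3] = 0xA1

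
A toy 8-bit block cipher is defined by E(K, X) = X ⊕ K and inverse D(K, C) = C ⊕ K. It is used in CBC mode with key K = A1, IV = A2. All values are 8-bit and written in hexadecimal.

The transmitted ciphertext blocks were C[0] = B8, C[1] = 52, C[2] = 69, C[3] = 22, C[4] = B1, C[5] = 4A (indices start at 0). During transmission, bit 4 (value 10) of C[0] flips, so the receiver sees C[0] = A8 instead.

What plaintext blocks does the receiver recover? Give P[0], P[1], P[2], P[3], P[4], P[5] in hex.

CBC decryption: P_i = D(K, C_i) ⊕ C_{i−1}, with C_{−1} = IV.
Only C[0] changed, to A8. In CBC, a change in C_i garbles P_i and flips the same bit in P_{i+1}. Decrypting the received ciphertext:
P[0]: D(K, A8) = 09; 09 ⊕ A2 = AB.
P[1]: D(K, 52) = F3; F3 ⊕ A8 = 5B.
P[2]: D(K, 69) = C8; C8 ⊕ 52 = 9A.
P[3]: D(K, 22) = 83; 83 ⊕ 69 = EA.
P[4]: D(K, B1) = 10; 10 ⊕ 22 = 32.
P[5]: D(K, 4A) = EB; EB ⊕ B1 = 5A.
Blocks that differ from the original plaintext: P[0], P[1].

P[0] = AB, P[1] = 5B, P[2] = 9A, P[3] = EA, P[4] = 32, P[5] = 5A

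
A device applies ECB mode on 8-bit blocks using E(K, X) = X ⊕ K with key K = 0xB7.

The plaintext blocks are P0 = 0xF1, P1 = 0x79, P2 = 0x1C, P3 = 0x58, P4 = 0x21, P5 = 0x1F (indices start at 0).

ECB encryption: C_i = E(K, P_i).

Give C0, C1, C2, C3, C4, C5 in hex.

C0: E(K, 0xF1) = 0x46.
C1: E(K, 0x79) = 0xCE.
C2: E(K, 0x1C) = 0xAB.
C3: E(K, 0x58) = 0xEF.
C4: E(K, 0x21) = 0x96.
C5: E(K, 0x1F) = 0xA8.

C0 = 0x46, C1 = 0xCE, C2 = 0xAB, C3 = 0xEF, C4 = 0x96, C5 = 0xA8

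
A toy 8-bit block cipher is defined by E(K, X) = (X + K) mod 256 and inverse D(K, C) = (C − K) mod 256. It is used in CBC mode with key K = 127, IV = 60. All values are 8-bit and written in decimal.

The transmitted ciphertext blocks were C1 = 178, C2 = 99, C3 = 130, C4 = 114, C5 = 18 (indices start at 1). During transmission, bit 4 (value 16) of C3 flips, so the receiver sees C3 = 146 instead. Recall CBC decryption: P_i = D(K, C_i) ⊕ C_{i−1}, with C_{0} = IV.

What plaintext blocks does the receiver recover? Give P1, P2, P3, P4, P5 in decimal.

P1 = 15, P2 = 86, P3 = 112, P4 = 97, P5 = 225

Only C3 changed, to 146. In CBC, a change in C_i garbles P_i and flips the same bit in P_{i+1}. Decrypting the received ciphertext:
P1: D(K, 178) = 51; 51 ⊕ 60 = 15.
P2: D(K, 99) = 228; 228 ⊕ 178 = 86.
P3: D(K, 146) = 19; 19 ⊕ 99 = 112.
P4: D(K, 114) = 243; 243 ⊕ 146 = 97.
P5: D(K, 18) = 147; 147 ⊕ 114 = 225.
Blocks that differ from the original plaintext: P3, P4.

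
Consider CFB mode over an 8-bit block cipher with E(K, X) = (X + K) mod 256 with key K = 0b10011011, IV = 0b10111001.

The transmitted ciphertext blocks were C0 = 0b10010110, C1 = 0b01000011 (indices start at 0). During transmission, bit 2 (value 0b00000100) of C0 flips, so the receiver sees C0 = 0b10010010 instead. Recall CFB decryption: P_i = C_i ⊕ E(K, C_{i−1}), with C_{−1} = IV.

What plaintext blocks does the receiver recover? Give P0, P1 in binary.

P0 = 0b11000110, P1 = 0b01101110

Only C0 changed, to 0b10010010. In CFB, a change in C_i flips the same bit in P_i and garbles P_{i+1}. Decrypting the received ciphertext:
P0: E(K, 0b10111001) = 0b01010100; 0b10010010 ⊕ 0b01010100 = 0b11000110.
P1: E(K, 0b10010010) = 0b00101101; 0b01000011 ⊕ 0b00101101 = 0b01101110.
Blocks that differ from the original plaintext: P0, P1.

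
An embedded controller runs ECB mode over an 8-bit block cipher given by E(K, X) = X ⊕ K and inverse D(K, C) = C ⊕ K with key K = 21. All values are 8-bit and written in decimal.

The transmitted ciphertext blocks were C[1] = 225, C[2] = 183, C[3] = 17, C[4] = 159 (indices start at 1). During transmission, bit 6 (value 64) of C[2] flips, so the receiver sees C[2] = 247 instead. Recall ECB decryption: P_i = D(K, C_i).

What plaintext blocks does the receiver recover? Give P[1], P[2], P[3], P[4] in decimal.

P[1] = 244, P[2] = 226, P[3] = 4, P[4] = 138

Only C[2] changed, to 247. In ECB, a change in C_i affects only P_i. Decrypting the received ciphertext:
P[1]: D(K, 225) = 244.
P[2]: D(K, 247) = 226.
P[3]: D(K, 17) = 4.
P[4]: D(K, 159) = 138.
Blocks that differ from the original plaintext: P[2].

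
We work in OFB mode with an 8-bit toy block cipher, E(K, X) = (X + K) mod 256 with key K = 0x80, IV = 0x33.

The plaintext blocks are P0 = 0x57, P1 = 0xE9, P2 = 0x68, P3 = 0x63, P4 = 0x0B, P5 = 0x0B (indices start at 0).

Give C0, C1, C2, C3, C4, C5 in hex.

OFB encryption: S_i = E(K, S_{i−1}) with S_{−1} = IV; C_i = P_i ⊕ S_i.
C0: S = E(K, 0x33) = 0xB3; 0x57 ⊕ 0xB3 = 0xE4.
C1: S = E(K, 0xB3) = 0x33; 0xE9 ⊕ 0x33 = 0xDA.
C2: S = E(K, 0x33) = 0xB3; 0x68 ⊕ 0xB3 = 0xDB.
C3: S = E(K, 0xB3) = 0x33; 0x63 ⊕ 0x33 = 0x50.
C4: S = E(K, 0x33) = 0xB3; 0x0B ⊕ 0xB3 = 0xB8.
C5: S = E(K, 0xB3) = 0x33; 0x0B ⊕ 0x33 = 0x38.

C0 = 0xE4, C1 = 0xDA, C2 = 0xDB, C3 = 0x50, C4 = 0xB8, C5 = 0x38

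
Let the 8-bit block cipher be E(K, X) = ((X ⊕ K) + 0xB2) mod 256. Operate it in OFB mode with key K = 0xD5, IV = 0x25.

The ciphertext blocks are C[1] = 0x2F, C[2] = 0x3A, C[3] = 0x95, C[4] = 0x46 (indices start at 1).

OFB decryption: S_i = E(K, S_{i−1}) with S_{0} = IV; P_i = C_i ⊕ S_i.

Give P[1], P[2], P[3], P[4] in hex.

P[1]: S = E(K, 0x25) = 0xA2; 0x2F ⊕ 0xA2 = 0x8D.
P[2]: S = E(K, 0xA2) = 0x29; 0x3A ⊕ 0x29 = 0x13.
P[3]: S = E(K, 0x29) = 0xAE; 0x95 ⊕ 0xAE = 0x3B.
P[4]: S = E(K, 0xAE) = 0x2D; 0x46 ⊕ 0x2D = 0x6B.

P[1] = 0x8D, P[2] = 0x13, P[3] = 0x3B, P[4] = 0x6B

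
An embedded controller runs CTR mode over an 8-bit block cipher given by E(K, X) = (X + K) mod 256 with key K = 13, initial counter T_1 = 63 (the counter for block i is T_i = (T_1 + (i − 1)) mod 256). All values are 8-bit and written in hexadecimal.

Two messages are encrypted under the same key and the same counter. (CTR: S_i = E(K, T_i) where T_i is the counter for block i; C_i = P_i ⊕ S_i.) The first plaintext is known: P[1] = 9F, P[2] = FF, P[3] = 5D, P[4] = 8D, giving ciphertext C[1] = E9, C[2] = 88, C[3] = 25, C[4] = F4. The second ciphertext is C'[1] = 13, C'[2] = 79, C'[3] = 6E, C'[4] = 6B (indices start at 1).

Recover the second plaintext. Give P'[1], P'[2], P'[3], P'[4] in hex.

In CTR with a reused counter, both messages share the same keystream S_i, so C_i ⊕ C'_i = P_i ⊕ P'_i and thus P'_i = P_i ⊕ C_i ⊕ C'_i.
P'[1]: 9F ⊕ E9 ⊕ 13 = 65.
P'[2]: FF ⊕ 88 ⊕ 79 = 0E.
P'[3]: 5D ⊕ 25 ⊕ 6E = 16.
P'[4]: 8D ⊕ F4 ⊕ 6B = 12.

P'[1] = 65, P'[2] = 0E, P'[3] = 16, P'[4] = 12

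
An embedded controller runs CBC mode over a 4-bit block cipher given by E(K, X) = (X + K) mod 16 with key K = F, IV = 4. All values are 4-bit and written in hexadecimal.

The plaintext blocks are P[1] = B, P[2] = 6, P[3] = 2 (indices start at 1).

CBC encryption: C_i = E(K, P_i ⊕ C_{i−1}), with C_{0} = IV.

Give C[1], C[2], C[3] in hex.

C[1]: P[1] ⊕ 4 = F; E(K, F) = E.
C[2]: P[2] ⊕ E = 8; E(K, 8) = 7.
C[3]: P[3] ⊕ 7 = 5; E(K, 5) = 4.

C[1] = E, C[2] = 7, C[3] = 4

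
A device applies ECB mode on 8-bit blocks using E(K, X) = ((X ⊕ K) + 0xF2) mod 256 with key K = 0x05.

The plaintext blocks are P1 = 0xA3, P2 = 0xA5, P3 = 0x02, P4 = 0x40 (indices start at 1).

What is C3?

C3 = 0xF9

ECB encryption: C_i = E(K, P_i).
C3: E(K, 0x02) = 0xF9.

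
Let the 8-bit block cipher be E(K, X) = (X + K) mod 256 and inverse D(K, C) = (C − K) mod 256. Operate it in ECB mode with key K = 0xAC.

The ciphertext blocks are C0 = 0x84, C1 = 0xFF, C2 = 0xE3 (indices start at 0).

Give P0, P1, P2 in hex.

P0 = 0xD8, P1 = 0x53, P2 = 0x37

ECB decryption: P_i = D(K, C_i).
P0: D(K, 0x84) = 0xD8.
P1: D(K, 0xFF) = 0x53.
P2: D(K, 0xE3) = 0x37.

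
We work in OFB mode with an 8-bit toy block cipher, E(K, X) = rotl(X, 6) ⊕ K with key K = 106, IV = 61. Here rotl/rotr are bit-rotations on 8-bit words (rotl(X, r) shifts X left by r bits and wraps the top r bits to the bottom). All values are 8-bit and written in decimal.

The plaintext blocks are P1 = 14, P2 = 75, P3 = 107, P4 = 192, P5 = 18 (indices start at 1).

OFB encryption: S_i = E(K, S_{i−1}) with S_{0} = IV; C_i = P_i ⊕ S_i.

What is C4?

C1: S = E(K, 61) = 37; 14 ⊕ 37 = 43.
C2: S = E(K, 37) = 35; 75 ⊕ 35 = 104.
C3: S = E(K, 35) = 162; 107 ⊕ 162 = 201.
C4: S = E(K, 162) = 194; 192 ⊕ 194 = 2.

C4 = 2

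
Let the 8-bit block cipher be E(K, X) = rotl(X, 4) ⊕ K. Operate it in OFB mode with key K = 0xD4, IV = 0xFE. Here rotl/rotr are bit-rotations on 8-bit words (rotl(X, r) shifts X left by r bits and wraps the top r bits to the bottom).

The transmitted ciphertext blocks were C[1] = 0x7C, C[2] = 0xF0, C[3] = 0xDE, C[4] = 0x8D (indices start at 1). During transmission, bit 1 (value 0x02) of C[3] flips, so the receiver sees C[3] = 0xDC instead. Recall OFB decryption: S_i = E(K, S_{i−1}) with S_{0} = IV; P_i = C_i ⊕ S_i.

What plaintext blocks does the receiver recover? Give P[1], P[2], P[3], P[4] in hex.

P[1] = 0x47, P[2] = 0x97, P[3] = 0x7E, P[4] = 0x73

Only C[3] changed, to 0xDC. In OFB, a change in C_i flips the same bit in P_i only; the keystream is unaffected. Decrypting the received ciphertext:
P[1]: S = E(K, 0xFE) = 0x3B; 0x7C ⊕ 0x3B = 0x47.
P[2]: S = E(K, 0x3B) = 0x67; 0xF0 ⊕ 0x67 = 0x97.
P[3]: S = E(K, 0x67) = 0xA2; 0xDC ⊕ 0xA2 = 0x7E.
P[4]: S = E(K, 0xA2) = 0xFE; 0x8D ⊕ 0xFE = 0x73.
Blocks that differ from the original plaintext: P[3].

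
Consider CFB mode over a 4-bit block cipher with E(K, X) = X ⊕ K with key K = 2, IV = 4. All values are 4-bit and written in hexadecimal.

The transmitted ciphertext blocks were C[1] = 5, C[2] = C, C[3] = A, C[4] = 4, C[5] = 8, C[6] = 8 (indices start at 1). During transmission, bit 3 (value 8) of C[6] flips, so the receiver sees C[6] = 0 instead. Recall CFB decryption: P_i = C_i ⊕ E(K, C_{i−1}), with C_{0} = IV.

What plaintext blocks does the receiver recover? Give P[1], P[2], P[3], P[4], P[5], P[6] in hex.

Only C[6] changed, to 0. In CFB, a change in C_i flips the same bit in P_i and garbles P_{i+1}. Decrypting the received ciphertext:
P[1]: E(K, 4) = 6; 5 ⊕ 6 = 3.
P[2]: E(K, 5) = 7; C ⊕ 7 = B.
P[3]: E(K, C) = E; A ⊕ E = 4.
P[4]: E(K, A) = 8; 4 ⊕ 8 = C.
P[5]: E(K, 4) = 6; 8 ⊕ 6 = E.
P[6]: E(K, 8) = A; 0 ⊕ A = A.
Blocks that differ from the original plaintext: P[6].

P[1] = 3, P[2] = B, P[3] = 4, P[4] = C, P[5] = E, P[6] = A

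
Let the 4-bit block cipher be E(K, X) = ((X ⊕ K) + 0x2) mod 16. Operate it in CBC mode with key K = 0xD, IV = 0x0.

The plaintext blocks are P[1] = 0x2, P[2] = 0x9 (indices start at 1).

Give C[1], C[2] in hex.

C[1] = 0x1, C[2] = 0x7

CBC encryption: C_i = E(K, P_i ⊕ C_{i−1}), with C_{0} = IV.
C[1]: P[1] ⊕ 0x0 = 0x2; E(K, 0x2) = 0x1.
C[2]: P[2] ⊕ 0x1 = 0x8; E(K, 0x8) = 0x7.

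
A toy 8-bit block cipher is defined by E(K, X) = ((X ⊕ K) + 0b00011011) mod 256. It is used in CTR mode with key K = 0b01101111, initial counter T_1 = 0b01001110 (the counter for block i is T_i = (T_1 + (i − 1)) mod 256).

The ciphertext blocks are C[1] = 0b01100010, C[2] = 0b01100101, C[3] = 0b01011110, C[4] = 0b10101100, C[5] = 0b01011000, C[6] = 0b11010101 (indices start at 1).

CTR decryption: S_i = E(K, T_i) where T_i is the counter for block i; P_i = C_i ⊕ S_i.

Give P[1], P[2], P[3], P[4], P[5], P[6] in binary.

P[1] = 0b01011110, P[2] = 0b01011110, P[3] = 0b00000100, P[4] = 0b11110101, P[5] = 0b00000000, P[6] = 0b10000010

P[1]: T = 0b01001110, S = E(K, T) = 0b00111100; 0b01100010 ⊕ 0b00111100 = 0b01011110.
P[2]: T = 0b01001111, S = E(K, T) = 0b00111011; 0b01100101 ⊕ 0b00111011 = 0b01011110.
P[3]: T = 0b01010000, S = E(K, T) = 0b01011010; 0b01011110 ⊕ 0b01011010 = 0b00000100.
P[4]: T = 0b01010001, S = E(K, T) = 0b01011001; 0b10101100 ⊕ 0b01011001 = 0b11110101.
P[5]: T = 0b01010010, S = E(K, T) = 0b01011000; 0b01011000 ⊕ 0b01011000 = 0b00000000.
P[6]: T = 0b01010011, S = E(K, T) = 0b01010111; 0b11010101 ⊕ 0b01010111 = 0b10000010.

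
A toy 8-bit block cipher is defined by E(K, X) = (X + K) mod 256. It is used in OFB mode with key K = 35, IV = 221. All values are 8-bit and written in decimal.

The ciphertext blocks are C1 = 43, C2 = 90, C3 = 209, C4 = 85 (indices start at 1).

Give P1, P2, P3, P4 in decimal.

P1 = 43, P2 = 121, P3 = 151, P4 = 60

OFB decryption: S_i = E(K, S_{i−1}) with S_{0} = IV; P_i = C_i ⊕ S_i.
P1: S = E(K, 221) = 0; 43 ⊕ 0 = 43.
P2: S = E(K, 0) = 35; 90 ⊕ 35 = 121.
P3: S = E(K, 35) = 70; 209 ⊕ 70 = 151.
P4: S = E(K, 70) = 105; 85 ⊕ 105 = 60.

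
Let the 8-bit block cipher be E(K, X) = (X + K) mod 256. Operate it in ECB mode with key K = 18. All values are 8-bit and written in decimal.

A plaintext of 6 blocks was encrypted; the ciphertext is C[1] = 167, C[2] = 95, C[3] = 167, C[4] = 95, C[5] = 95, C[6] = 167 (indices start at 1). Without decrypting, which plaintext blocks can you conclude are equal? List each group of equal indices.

ECB encrypts each block independently with the same key, so equal ciphertext blocks imply equal plaintext blocks.
C[1] = C[3] = C[6] = 167, so P[1] = P[3] = P[6].
C[2] = C[4] = C[5] = 95, so P[2] = P[4] = P[5].

P[1] = P[3] = P[6]; P[2] = P[4] = P[5]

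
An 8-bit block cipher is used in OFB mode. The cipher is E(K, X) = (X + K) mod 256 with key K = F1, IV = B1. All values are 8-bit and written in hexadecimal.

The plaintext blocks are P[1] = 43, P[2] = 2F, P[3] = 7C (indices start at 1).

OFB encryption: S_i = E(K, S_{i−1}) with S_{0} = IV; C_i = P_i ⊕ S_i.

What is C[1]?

C[1]: S = E(K, B1) = A2; 43 ⊕ A2 = E1.

C[1] = E1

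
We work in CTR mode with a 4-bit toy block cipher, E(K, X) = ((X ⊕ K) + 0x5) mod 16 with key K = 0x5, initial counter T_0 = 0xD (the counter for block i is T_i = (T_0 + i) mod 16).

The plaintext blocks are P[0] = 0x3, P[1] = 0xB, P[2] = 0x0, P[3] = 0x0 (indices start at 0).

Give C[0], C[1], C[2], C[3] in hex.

CTR encryption: S_i = E(K, T_i) where T_i is the counter for block i; C_i = P_i ⊕ S_i.
C[0]: T = 0xD, S = E(K, T) = 0xD; 0x3 ⊕ 0xD = 0xE.
C[1]: T = 0xE, S = E(K, T) = 0x0; 0xB ⊕ 0x0 = 0xB.
C[2]: T = 0xF, S = E(K, T) = 0xF; 0x0 ⊕ 0xF = 0xF.
C[3]: T = 0x0, S = E(K, T) = 0xA; 0x0 ⊕ 0xA = 0xA.

C[0] = 0xE, C[1] = 0xB, C[2] = 0xF, C[3] = 0xA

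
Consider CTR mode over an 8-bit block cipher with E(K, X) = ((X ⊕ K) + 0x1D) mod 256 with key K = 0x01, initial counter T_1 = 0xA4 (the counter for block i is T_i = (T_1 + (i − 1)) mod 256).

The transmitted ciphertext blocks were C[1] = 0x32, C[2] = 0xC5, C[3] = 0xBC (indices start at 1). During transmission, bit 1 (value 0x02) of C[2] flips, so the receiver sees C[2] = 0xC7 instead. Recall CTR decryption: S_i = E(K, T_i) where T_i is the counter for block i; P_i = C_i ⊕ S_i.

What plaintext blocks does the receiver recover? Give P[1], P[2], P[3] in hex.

Only C[2] changed, to 0xC7. In CTR, a change in C_i flips the same bit in P_i only; the keystream is unaffected. Decrypting the received ciphertext:
P[1]: T = 0xA4, S = E(K, T) = 0xC2; 0x32 ⊕ 0xC2 = 0xF0.
P[2]: T = 0xA5, S = E(K, T) = 0xC1; 0xC7 ⊕ 0xC1 = 0x06.
P[3]: T = 0xA6, S = E(K, T) = 0xC4; 0xBC ⊕ 0xC4 = 0x78.
Blocks that differ from the original plaintext: P[2].

P[1] = 0xF0, P[2] = 0x06, P[3] = 0x78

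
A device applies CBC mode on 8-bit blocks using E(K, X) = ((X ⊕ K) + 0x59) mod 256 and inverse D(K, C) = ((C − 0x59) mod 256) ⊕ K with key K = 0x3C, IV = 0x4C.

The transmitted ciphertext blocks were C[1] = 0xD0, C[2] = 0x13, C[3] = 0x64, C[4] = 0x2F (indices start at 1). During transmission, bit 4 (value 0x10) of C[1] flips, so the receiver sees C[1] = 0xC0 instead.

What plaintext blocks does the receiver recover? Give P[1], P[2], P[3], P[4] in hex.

P[1] = 0x17, P[2] = 0x46, P[3] = 0x24, P[4] = 0x8E

CBC decryption: P_i = D(K, C_i) ⊕ C_{i−1}, with C_{0} = IV.
Only C[1] changed, to 0xC0. In CBC, a change in C_i garbles P_i and flips the same bit in P_{i+1}. Decrypting the received ciphertext:
P[1]: D(K, 0xC0) = 0x5B; 0x5B ⊕ 0x4C = 0x17.
P[2]: D(K, 0x13) = 0x86; 0x86 ⊕ 0xC0 = 0x46.
P[3]: D(K, 0x64) = 0x37; 0x37 ⊕ 0x13 = 0x24.
P[4]: D(K, 0x2F) = 0xEA; 0xEA ⊕ 0x64 = 0x8E.
Blocks that differ from the original plaintext: P[1], P[2].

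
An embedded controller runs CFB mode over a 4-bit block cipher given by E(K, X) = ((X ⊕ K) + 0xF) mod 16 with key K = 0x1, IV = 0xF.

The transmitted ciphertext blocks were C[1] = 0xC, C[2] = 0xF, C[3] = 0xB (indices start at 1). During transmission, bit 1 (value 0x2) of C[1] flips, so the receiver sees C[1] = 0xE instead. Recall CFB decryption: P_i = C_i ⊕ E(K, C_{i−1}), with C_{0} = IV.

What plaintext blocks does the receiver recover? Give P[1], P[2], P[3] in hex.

P[1] = 0x3, P[2] = 0x1, P[3] = 0x6

Only C[1] changed, to 0xE. In CFB, a change in C_i flips the same bit in P_i and garbles P_{i+1}. Decrypting the received ciphertext:
P[1]: E(K, 0xF) = 0xD; 0xE ⊕ 0xD = 0x3.
P[2]: E(K, 0xE) = 0xE; 0xF ⊕ 0xE = 0x1.
P[3]: E(K, 0xF) = 0xD; 0xB ⊕ 0xD = 0x6.
Blocks that differ from the original plaintext: P[1], P[2].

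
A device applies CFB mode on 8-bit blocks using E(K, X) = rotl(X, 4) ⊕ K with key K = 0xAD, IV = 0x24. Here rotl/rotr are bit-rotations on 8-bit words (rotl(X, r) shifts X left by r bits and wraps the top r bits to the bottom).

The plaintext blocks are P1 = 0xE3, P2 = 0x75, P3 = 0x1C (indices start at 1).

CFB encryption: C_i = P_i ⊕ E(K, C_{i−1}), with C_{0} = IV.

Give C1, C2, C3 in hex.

C1 = 0x0C, C2 = 0x18, C3 = 0x30

C1: E(K, 0x24) = 0xEF; 0xE3 ⊕ 0xEF = 0x0C.
C2: E(K, 0x0C) = 0x6D; 0x75 ⊕ 0x6D = 0x18.
C3: E(K, 0x18) = 0x2C; 0x1C ⊕ 0x2C = 0x30.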